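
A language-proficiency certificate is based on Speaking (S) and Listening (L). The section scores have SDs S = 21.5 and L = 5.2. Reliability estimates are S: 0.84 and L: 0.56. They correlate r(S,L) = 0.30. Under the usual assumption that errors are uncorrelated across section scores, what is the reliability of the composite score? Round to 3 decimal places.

0.846

Var(S+L) = 21.5² + 5.2² + 2·[21.5·5.2·0.30] = 489.29 + 67.08 = 556.37.
Under uncorrelated errors the observed covariances equal the true-score covariances, so only the own-variance terms attenuate.
True-score variance = [21.5²·0.84 + 5.2²·0.56] + 67.08 = 403.432 + 67.08 = 470.512.
Reliability = 470.512 / 556.37 = 0.846.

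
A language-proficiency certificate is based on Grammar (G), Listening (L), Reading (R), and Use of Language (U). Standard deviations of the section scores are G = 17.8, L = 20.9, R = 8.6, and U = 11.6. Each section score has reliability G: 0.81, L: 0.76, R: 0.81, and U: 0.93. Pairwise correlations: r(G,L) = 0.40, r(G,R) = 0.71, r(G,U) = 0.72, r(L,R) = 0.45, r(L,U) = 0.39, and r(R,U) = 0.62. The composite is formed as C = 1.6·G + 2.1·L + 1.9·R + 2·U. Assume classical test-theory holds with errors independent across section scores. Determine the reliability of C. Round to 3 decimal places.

0.913

Var(C) = 1.6²·17.8² + 2.1²·20.9² + 1.9²·8.6² + 2²·11.6² + 2·[3.36·17.8·20.9·0.40 + 3.04·17.8·8.6·0.71 + 3.2·17.8·11.6·0.72 + 3.99·20.9·8.6·0.45 + 4.2·20.9·11.6·0.39 + 3.8·8.6·11.6·0.62] = 3542.68 + 4522.01 = 8064.69.
With uncorrelated errors the cross-covariances are all true-score covariance, so they carry over unchanged; only the diagonal terms shrink to ρᵢσᵢ².
True-score variance = [1.6²·17.8²·0.81 + 2.1²·20.9²·0.76 + 1.9²·8.6²·0.81 + 2²·11.6²·0.93] + 4522.01 = 2837.84 + 4522.01 = 7359.86.
Reliability = 7359.86 / 8064.69 = 0.913.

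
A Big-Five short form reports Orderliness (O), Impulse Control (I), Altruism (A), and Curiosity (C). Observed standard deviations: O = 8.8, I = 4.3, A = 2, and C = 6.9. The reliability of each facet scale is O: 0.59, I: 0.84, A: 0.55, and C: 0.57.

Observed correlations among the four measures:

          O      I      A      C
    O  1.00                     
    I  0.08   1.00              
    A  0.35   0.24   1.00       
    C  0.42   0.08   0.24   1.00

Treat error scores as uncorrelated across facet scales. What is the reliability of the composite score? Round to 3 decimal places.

Var(O+I+A+C) = 8.8² + 4.3² + 2² + 6.9² + 2·[8.8·4.3·0.08 + 8.8·2·0.35 + 8.8·6.9·0.42 + 4.3·2·0.24 + 4.3·6.9·0.08 + 2·6.9·0.24] = 147.54 + 84.8784 = 232.418.
Under uncorrelated errors the observed covariances equal the true-score covariances, so only the own-variance terms attenuate.
True-score variance = [8.8²·0.59 + 4.3²·0.84 + 2²·0.55 + 6.9²·0.57] + 84.8784 = 90.5589 + 84.8784 = 175.437.
Reliability = 175.437 / 232.418 = 0.755.

0.755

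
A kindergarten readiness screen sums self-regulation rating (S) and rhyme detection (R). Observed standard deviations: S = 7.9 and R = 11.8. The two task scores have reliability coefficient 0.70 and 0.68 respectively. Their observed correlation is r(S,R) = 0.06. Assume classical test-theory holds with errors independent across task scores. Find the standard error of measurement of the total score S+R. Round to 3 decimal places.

7.955

Var(total) = 201.65 + 11.1864 = 212.836.
True-score variance = 138.37 + 11.1864 = 149.557, so reliability = 0.7027.
Error variance = 212.836 − 149.557 = 63.2798; SEM = √63.2798 = 7.955.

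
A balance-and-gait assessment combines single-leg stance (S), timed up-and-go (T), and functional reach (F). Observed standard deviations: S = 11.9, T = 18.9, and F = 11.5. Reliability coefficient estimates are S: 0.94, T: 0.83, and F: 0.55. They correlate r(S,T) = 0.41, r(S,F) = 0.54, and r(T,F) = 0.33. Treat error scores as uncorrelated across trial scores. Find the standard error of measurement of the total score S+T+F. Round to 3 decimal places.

Var(total) = 631.07 + 475.675 = 1106.75.
True-score variance = 502.335 + 475.675 = 978.01, so reliability = 0.8837.
Error variance = 1106.75 − 978.01 = 128.735; SEM = √128.735 = 11.346.

11.346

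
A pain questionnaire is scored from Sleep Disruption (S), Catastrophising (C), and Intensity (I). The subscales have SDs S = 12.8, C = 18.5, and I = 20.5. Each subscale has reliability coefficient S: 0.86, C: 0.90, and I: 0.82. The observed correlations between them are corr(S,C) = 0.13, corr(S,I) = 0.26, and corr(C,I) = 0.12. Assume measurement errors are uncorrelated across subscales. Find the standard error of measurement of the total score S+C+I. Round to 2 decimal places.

11.52

Var(total) = 926.34 + 289.036 = 1215.38.
True-score variance = 793.532 + 289.036 = 1082.57, so reliability = 0.8907.
Error variance = 1215.38 − 1082.57 = 132.808; SEM = √132.808 = 11.52.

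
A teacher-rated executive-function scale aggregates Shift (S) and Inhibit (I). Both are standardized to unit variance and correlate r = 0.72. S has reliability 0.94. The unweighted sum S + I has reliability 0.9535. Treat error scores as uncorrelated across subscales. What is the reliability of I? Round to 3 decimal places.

0.900

Var(S+I) = 2 + 2·0.72 = 3.440.
True-score variance = ρ_S + ρ_I + 2·0.72, so 0.9535 = (0.94 + ρ_I + 1.44) / 3.440.
ρ_I = 0.9535·3.440 − 0.94 − 1.44 = 0.900.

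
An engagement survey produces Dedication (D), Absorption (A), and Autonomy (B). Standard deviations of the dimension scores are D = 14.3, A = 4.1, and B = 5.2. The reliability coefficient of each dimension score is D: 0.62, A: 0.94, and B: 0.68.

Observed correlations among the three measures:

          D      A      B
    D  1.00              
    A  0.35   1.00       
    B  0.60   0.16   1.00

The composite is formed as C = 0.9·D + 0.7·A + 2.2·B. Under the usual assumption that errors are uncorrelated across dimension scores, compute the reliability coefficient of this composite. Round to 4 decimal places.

Var(C) = 0.9²·14.3² + 0.7²·4.1² + 2.2²·5.2² + 2·[0.63·14.3·4.1·0.35 + 1.98·14.3·5.2·0.60 + 1.54·4.1·5.2·0.16] = 304.747 + 213.042 = 517.789.
With uncorrelated errors the cross-covariances are all true-score covariance, so they carry over unchanged; only the diagonal terms shrink to ρᵢσᵢ².
True-score variance = [0.9²·14.3²·0.62 + 0.7²·4.1²·0.94 + 2.2²·5.2²·0.68] + 213.042 = 199.432 + 213.042 = 412.473.
Reliability = 412.473 / 517.789 = 0.7966.

0.7966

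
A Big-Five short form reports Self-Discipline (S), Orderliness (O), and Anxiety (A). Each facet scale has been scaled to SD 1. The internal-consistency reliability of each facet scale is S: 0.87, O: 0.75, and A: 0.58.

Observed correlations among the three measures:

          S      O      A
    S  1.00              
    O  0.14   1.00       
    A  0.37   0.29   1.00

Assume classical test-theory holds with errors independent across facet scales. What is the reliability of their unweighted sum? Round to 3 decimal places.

Var(S+O+A) = 3 + 2·[0.14 + 0.37 + 0.29] = 3 + 1.6 = 4.6.
With uncorrelated errors the cross-covariances are all true-score covariance, so they carry over unchanged; only the diagonal terms shrink to ρᵢσᵢ².
True-score variance = [0.87 + 0.75 + 0.58] + 1.6 = 2.2 + 1.6 = 3.8.
Reliability = 3.8 / 4.6 = 0.826.

0.826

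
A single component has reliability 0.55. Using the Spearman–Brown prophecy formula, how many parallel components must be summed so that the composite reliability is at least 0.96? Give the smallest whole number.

k ≥ ρ*(1−ρ₁)/(ρ₁(1−ρ*)) = 0.96·0.45 / (0.55·0.04) = 19.636.
Smallest integer k = 20.

20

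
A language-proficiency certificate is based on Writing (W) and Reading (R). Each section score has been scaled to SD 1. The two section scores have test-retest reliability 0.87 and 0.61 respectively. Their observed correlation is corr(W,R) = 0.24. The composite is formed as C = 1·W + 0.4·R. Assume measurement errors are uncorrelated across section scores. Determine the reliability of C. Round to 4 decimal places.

0.8577

Var(C) = 1 + 0.4² + 2·[0.4·0.24] = 1.16 + 0.192 = 1.352.
Because errors are independent across components, Cov(Tᵢ,Tⱼ) = Cov(Xᵢ,Xⱼ); the off-diagonal part of the true-score variance is the same as above.
True-score variance = [0.87 + 0.4²·0.61] + 0.192 = 0.9676 + 0.192 = 1.1596.
Reliability = 1.1596 / 1.352 = 0.8577.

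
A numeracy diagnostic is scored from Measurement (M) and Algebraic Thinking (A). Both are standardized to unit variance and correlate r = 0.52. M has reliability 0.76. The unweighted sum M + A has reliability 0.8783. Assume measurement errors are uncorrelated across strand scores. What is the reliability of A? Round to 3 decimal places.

Var(M+A) = 2 + 2·0.52 = 3.040.
True-score variance = ρ_M + ρ_A + 2·0.52, so 0.8783 = (0.76 + ρ_A + 1.04) / 3.040.
ρ_A = 0.8783·3.040 − 0.76 − 1.04 = 0.870.

0.870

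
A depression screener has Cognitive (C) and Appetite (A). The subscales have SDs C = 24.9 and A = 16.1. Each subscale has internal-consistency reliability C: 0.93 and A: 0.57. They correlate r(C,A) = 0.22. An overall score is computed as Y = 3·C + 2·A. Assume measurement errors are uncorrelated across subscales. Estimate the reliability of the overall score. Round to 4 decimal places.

0.8910

Var(Y) = 3²·24.9² + 2²·16.1² + 2·[6·24.9·16.1·0.22] = 6616.93 + 1058.35 = 7675.28.
With uncorrelated errors the cross-covariances are all true-score covariance, so they carry over unchanged; only the diagonal terms shrink to ρᵢσᵢ².
True-score variance = [3²·24.9²·0.93 + 2²·16.1²·0.57] + 1058.35 = 5780.48 + 1058.35 = 6838.83.
Reliability = 6838.83 / 7675.28 = 0.8910.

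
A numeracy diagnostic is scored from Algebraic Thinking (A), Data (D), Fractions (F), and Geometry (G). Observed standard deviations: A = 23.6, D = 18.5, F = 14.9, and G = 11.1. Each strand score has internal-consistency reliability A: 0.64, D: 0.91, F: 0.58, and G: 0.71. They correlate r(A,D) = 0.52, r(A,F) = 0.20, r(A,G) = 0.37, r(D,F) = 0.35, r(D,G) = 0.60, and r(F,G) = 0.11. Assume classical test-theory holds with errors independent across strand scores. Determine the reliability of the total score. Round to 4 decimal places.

Var(A+D+F+G) = 23.6² + 18.5² + 14.9² + 11.1² + 2·[23.6·18.5·0.52 + 23.6·14.9·0.20 + 23.6·11.1·0.37 + 18.5·14.9·0.35 + 18.5·11.1·0.60 + 14.9·11.1·0.11] = 1244.43 + 1264.33 = 2508.76.
Because errors are independent across components, Cov(Tᵢ,Tⱼ) = Cov(Xᵢ,Xⱼ); the off-diagonal part of the true-score variance is the same as above.
True-score variance = [23.6²·0.64 + 18.5²·0.91 + 14.9²·0.58 + 11.1²·0.71] + 1264.33 = 884.147 + 1264.33 = 2148.48.
Reliability = 2148.48 / 2508.76 = 0.8564.

0.8564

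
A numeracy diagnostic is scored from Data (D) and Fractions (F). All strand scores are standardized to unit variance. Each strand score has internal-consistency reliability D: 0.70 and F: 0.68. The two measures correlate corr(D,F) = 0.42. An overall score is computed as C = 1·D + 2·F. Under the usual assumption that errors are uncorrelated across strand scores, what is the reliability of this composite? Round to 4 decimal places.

0.7635

Var(C) = 1 + 2² + 2·[2·0.42] = 5 + 1.68 = 6.68.
Because errors are independent across components, Cov(Tᵢ,Tⱼ) = Cov(Xᵢ,Xⱼ); the off-diagonal part of the true-score variance is the same as above.
True-score variance = [0.70 + 2²·0.68] + 1.68 = 3.42 + 1.68 = 5.1.
Reliability = 5.1 / 6.68 = 0.7635.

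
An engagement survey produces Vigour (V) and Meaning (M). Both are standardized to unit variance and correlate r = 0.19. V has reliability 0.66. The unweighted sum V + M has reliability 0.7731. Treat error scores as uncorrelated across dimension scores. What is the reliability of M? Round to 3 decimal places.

0.800

Var(V+M) = 2 + 2·0.19 = 2.380.
True-score variance = ρ_V + ρ_M + 2·0.19, so 0.7731 = (0.66 + ρ_M + 0.38) / 2.380.
ρ_M = 0.7731·2.380 − 0.66 − 0.38 = 0.800.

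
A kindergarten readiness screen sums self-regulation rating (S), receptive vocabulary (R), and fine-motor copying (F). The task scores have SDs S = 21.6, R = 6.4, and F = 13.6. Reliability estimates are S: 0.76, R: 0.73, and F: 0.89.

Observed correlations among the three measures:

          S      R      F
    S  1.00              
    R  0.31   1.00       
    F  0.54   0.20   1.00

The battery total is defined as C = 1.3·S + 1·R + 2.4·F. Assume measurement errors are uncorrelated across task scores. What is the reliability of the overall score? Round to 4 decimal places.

Var(C) = 1.3²·21.6² + 6.4² + 2.4²·13.6² + 2·[1.3·21.6·6.4·0.31 + 3.12·21.6·13.6·0.54 + 2.4·6.4·13.6·0.20] = 1894.82 + 1184.83 = 3079.65.
With uncorrelated errors the cross-covariances are all true-score covariance, so they carry over unchanged; only the diagonal terms shrink to ρᵢσᵢ².
True-score variance = [1.3²·21.6²·0.76 + 6.4²·0.73 + 2.4²·13.6²·0.89] + 1184.83 = 1577.33 + 1184.83 = 2762.16.
Reliability = 2762.16 / 3079.65 = 0.8969.

0.8969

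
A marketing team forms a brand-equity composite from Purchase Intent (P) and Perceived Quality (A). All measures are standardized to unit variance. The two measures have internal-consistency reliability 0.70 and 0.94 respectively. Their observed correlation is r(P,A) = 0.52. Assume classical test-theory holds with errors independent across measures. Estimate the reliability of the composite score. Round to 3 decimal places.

0.882

Var(P+A) = 2 + 2·[0.52] = 2 + 1.04 = 3.04.
Under uncorrelated errors the observed covariances equal the true-score covariances, so only the own-variance terms attenuate.
True-score variance = [0.70 + 0.94] + 1.04 = 1.64 + 1.04 = 2.68.
Reliability = 2.68 / 3.04 = 0.882.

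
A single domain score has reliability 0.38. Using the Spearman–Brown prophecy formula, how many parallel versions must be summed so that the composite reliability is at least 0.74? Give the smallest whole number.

k ≥ ρ*(1−ρ₁)/(ρ₁(1−ρ*)) = 0.74·0.62 / (0.38·0.26) = 4.644.
Smallest integer k = 5.

5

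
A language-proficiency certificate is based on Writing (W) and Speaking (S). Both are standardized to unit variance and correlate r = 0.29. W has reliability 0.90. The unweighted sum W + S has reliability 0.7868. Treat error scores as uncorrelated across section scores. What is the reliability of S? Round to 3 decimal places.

Var(W+S) = 2 + 2·0.29 = 2.580.
True-score variance = ρ_W + ρ_S + 2·0.29, so 0.7868 = (0.90 + ρ_S + 0.58) / 2.580.
ρ_S = 0.7868·2.580 − 0.90 − 0.58 = 0.550.

0.550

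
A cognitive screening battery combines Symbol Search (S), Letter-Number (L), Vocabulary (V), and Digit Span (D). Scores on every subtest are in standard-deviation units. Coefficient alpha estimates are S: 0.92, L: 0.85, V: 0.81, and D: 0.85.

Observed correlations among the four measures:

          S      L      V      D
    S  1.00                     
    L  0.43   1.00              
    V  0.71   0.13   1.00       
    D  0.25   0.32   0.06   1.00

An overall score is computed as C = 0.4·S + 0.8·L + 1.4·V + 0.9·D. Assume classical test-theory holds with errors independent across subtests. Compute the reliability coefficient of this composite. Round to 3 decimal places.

0.895

Var(C) = 0.4² + 0.8² + 1.4² + 0.9² + 2·[0.32·0.43 + 0.56·0.71 + 0.36·0.25 + 1.12·0.13 + 0.72·0.32 + 1.26·0.06] = 3.57 + 2.1536 = 5.7236.
Under uncorrelated errors the observed covariances equal the true-score covariances, so only the own-variance terms attenuate.
True-score variance = [0.4²·0.92 + 0.8²·0.85 + 1.4²·0.81 + 0.9²·0.85] + 2.1536 = 2.9673 + 2.1536 = 5.1209.
Reliability = 5.1209 / 5.7236 = 0.895.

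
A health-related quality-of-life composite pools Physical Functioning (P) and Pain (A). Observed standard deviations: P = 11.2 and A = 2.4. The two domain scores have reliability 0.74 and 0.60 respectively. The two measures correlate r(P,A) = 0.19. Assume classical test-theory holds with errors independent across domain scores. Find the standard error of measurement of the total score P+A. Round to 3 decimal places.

Var(total) = 131.2 + 10.2144 = 141.414.
True-score variance = 96.2816 + 10.2144 = 106.496, so reliability = 0.7531.
Error variance = 141.414 − 106.496 = 34.9184; SEM = √34.9184 = 5.909.

5.909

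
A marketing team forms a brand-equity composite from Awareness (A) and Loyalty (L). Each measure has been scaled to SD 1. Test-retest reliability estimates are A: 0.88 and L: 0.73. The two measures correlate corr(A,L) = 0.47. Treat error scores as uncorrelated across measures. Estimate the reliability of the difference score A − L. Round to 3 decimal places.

0.632

Var(A−L) = 1 + 1 − 2·0.47 = 2 − 0.94 = 1.06.
Under uncorrelated errors the observed covariances equal the true-score covariances, so only the own-variance terms attenuate.
True-score variance = [0.88 + 0.73] − 0.94 = 1.61 − 0.94 = 0.67.
Reliability = 0.67 / 1.06 = 0.632.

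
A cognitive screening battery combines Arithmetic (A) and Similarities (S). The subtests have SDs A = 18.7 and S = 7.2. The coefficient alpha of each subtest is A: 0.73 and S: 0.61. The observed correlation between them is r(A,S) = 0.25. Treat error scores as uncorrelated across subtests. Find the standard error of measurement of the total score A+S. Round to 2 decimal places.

10.71

Var(total) = 401.53 + 67.32 = 468.85.
True-score variance = 286.896 + 67.32 = 354.216, so reliability = 0.7555.
Error variance = 468.85 − 354.216 = 114.634; SEM = √114.634 = 10.71.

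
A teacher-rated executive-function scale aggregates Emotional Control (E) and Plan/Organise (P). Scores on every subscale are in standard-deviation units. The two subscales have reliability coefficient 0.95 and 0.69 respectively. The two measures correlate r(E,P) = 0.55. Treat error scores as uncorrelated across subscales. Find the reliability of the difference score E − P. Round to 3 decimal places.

0.600

Var(E−P) = 1 + 1 − 2·0.55 = 2 − 1.1 = 0.9.
Under uncorrelated errors the observed covariances equal the true-score covariances, so only the own-variance terms attenuate.
True-score variance = [0.95 + 0.69] − 1.1 = 1.64 − 1.1 = 0.54.
Reliability = 0.54 / 0.9 = 0.600.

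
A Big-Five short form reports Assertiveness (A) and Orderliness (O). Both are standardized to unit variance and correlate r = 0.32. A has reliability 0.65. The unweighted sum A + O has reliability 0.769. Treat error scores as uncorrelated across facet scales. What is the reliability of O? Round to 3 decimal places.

0.740

Var(A+O) = 2 + 2·0.32 = 2.640.
True-score variance = ρ_A + ρ_O + 2·0.32, so 0.769 = (0.65 + ρ_O + 0.64) / 2.640.
ρ_O = 0.769·2.640 − 0.65 − 0.64 = 0.740.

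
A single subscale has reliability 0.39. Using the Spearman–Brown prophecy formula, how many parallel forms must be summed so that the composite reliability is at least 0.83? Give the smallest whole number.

8

k ≥ ρ*(1−ρ₁)/(ρ₁(1−ρ*)) = 0.83·0.61 / (0.39·0.17) = 7.637.
Smallest integer k = 8.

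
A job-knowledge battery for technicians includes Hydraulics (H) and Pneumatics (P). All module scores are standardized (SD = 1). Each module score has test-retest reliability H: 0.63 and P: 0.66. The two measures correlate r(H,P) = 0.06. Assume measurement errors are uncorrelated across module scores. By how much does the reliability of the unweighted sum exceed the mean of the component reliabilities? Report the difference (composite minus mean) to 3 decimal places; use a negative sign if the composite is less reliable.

Var(sum) = 2 + 0.12 = 2.12; true-score variance = 1.29 + 0.12 = 1.41; composite reliability = 0.6651.
Mean component reliability = 0.6450.
Difference = 0.6651 − 0.6450 = 0.020.

0.020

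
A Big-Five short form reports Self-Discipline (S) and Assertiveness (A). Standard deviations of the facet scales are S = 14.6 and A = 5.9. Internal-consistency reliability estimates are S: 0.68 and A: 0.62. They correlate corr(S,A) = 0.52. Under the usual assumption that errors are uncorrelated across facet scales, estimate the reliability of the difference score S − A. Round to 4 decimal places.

Var(S−A) = 14.6² + 5.9² − 2·14.6·5.9·0.52 = 247.97 − 89.5856 = 158.384.
Because errors are independent across components, Cov(Tᵢ,Tⱼ) = Cov(Xᵢ,Xⱼ); the off-diagonal part of the true-score variance is the same as above.
True-score variance = [14.6²·0.68 + 5.9²·0.62] − 89.5856 = 166.531 − 89.5856 = 76.9454.
Reliability = 76.9454 / 158.384 = 0.4858.

0.4858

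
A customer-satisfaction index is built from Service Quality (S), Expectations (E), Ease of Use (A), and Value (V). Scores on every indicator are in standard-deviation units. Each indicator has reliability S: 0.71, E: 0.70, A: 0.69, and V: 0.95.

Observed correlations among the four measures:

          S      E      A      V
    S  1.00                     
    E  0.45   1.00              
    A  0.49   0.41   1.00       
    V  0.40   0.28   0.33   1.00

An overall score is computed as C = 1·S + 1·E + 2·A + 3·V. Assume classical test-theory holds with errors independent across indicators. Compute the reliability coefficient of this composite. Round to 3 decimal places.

Var(C) = 1 + 1 + 2² + 3² + 2·[0.45 + 2·0.49 + 3·0.40 + 2·0.41 + 3·0.28 + 6·0.33] = 15 + 12.54 = 27.54.
Under uncorrelated errors the observed covariances equal the true-score covariances, so only the own-variance terms attenuate.
True-score variance = [0.71 + 0.70 + 2²·0.69 + 3²·0.95] + 12.54 = 12.72 + 12.54 = 25.26.
Reliability = 25.26 / 27.54 = 0.917.

0.917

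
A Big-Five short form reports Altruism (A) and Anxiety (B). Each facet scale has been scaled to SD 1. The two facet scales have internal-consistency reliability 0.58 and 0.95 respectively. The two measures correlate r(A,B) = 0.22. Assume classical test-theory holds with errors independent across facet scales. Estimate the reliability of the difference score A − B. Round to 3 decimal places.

Var(A−B) = 1 + 1 − 2·0.22 = 2 − 0.44 = 1.56.
Because errors are independent across components, Cov(Tᵢ,Tⱼ) = Cov(Xᵢ,Xⱼ); the off-diagonal part of the true-score variance is the same as above.
True-score variance = [0.58 + 0.95] − 0.44 = 1.53 − 0.44 = 1.09.
Reliability = 1.09 / 1.56 = 0.699.

0.699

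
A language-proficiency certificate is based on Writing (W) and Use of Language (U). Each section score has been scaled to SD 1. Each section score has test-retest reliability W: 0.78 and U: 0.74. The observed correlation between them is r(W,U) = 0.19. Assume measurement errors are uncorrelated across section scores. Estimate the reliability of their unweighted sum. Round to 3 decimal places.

Var(W+U) = 2 + 2·[0.19] = 2 + 0.38 = 2.38.
With uncorrelated errors the cross-covariances are all true-score covariance, so they carry over unchanged; only the diagonal terms shrink to ρᵢσᵢ².
True-score variance = [0.78 + 0.74] + 0.38 = 1.52 + 0.38 = 1.9.
Reliability = 1.9 / 2.38 = 0.798.

0.798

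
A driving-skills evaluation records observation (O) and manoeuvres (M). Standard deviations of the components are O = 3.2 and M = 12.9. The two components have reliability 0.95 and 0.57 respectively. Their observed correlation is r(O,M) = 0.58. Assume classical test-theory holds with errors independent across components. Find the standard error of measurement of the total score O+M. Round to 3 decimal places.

8.489

Var(total) = 176.65 + 47.8848 = 224.535.
True-score variance = 104.582 + 47.8848 = 152.466, so reliability = 0.6790.
Error variance = 224.535 − 152.466 = 72.0683; SEM = √72.0683 = 8.489.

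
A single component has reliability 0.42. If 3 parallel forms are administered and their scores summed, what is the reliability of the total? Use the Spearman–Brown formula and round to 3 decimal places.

ρ_k = kρ / (1 + (k−1)ρ) = 3·0.42 / (1 + 2·0.42) = 1.260 / 1.840 = 0.685.

0.685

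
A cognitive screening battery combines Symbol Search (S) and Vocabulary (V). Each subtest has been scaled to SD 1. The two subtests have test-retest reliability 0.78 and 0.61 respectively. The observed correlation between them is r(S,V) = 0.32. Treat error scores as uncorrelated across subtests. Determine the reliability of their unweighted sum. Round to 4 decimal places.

0.7689

Var(S+V) = 2 + 2·[0.32] = 2 + 0.64 = 2.64.
Under uncorrelated errors the observed covariances equal the true-score covariances, so only the own-variance terms attenuate.
True-score variance = [0.78 + 0.61] + 0.64 = 1.39 + 0.64 = 2.03.
Reliability = 2.03 / 2.64 = 0.7689.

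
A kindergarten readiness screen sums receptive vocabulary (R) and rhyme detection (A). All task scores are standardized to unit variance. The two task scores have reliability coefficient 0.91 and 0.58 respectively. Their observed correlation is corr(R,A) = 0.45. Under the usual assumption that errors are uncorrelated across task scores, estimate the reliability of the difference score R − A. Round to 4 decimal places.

0.5364

Var(R−A) = 1 + 1 − 2·0.45 = 2 − 0.9 = 1.1.
Under uncorrelated errors the observed covariances equal the true-score covariances, so only the own-variance terms attenuate.
True-score variance = [0.91 + 0.58] − 0.9 = 1.49 − 0.9 = 0.59.
Reliability = 0.59 / 1.1 = 0.5364.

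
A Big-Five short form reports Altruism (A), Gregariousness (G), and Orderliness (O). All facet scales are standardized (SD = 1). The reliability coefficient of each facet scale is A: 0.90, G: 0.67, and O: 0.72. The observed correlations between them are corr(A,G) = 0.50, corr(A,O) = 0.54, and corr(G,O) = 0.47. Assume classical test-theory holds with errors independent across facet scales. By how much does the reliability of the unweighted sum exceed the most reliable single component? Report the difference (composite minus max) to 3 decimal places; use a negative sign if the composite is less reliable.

-0.018

Var(sum) = 3 + 3.02 = 6.02; true-score variance = 2.29 + 3.02 = 5.31; composite reliability = 0.8821.
Max component reliability = 0.9000.
Difference = 0.8821 − 0.9000 = -0.018.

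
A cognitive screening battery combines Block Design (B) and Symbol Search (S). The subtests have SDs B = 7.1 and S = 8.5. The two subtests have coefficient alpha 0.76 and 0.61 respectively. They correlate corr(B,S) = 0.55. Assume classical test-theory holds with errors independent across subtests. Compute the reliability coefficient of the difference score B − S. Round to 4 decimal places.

Var(B−S) = 7.1² + 8.5² − 2·7.1·8.5·0.55 = 122.66 − 66.385 = 56.275.
Under uncorrelated errors the observed covariances equal the true-score covariances, so only the own-variance terms attenuate.
True-score variance = [7.1²·0.76 + 8.5²·0.61] − 66.385 = 82.3841 − 66.385 = 15.9991.
Reliability = 15.9991 / 56.275 = 0.2843.

0.2843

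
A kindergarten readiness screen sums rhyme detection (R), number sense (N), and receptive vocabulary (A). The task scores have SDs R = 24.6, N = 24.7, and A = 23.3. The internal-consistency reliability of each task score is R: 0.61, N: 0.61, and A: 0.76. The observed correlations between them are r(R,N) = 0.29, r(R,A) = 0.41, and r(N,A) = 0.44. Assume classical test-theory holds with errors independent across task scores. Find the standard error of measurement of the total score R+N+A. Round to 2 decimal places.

Var(total) = 1758.14 + 1328.88 = 3087.02.
True-score variance = 1153.9 + 1328.88 = 2482.77, so reliability = 0.8043.
Error variance = 3087.02 − 2482.77 = 604.241; SEM = √604.241 = 24.58.

24.58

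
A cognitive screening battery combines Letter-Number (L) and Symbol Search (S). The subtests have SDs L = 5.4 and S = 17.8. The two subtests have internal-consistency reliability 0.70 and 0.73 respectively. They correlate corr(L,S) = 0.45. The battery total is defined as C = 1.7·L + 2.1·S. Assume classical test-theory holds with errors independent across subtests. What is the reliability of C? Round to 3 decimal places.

0.775

Var(C) = 1.7²·5.4² + 2.1²·17.8² + 2·[3.57·5.4·17.8·0.45] = 1481.54 + 308.834 = 1790.37.
Because errors are independent across components, Cov(Tᵢ,Tⱼ) = Cov(Xᵢ,Xⱼ); the off-diagonal part of the true-score variance is the same as above.
True-score variance = [1.7²·5.4²·0.70 + 2.1²·17.8²·0.73] + 308.834 = 1078.99 + 308.834 = 1387.83.
Reliability = 1387.83 / 1790.37 = 0.775.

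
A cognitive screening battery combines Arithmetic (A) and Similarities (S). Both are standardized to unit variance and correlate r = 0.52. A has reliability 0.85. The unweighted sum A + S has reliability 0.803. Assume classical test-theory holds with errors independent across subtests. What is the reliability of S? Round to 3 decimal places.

0.551

Var(A+S) = 2 + 2·0.52 = 3.040.
True-score variance = ρ_A + ρ_S + 2·0.52, so 0.803 = (0.85 + ρ_S + 1.04) / 3.040.
ρ_S = 0.803·3.040 − 0.85 − 1.04 = 0.551.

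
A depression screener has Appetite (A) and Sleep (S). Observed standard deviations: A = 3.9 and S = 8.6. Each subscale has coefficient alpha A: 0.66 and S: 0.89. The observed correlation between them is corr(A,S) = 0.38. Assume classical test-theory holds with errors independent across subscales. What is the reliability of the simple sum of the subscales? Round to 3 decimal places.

Var(A+S) = 3.9² + 8.6² + 2·[3.9·8.6·0.38] = 89.17 + 25.4904 = 114.66.
With uncorrelated errors the cross-covariances are all true-score covariance, so they carry over unchanged; only the diagonal terms shrink to ρᵢσᵢ².
True-score variance = [3.9²·0.66 + 8.6²·0.89] + 25.4904 = 75.863 + 25.4904 = 101.353.
Reliability = 101.353 / 114.66 = 0.884.

0.884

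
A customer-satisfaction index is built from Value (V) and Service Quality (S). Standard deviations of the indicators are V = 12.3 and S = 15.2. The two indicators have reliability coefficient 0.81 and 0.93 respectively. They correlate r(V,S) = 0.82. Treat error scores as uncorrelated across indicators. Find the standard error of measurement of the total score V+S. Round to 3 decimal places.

Var(total) = 382.33 + 306.614 = 688.944.
True-score variance = 337.412 + 306.614 = 644.026, so reliability = 0.9348.
Error variance = 688.944 − 644.026 = 44.9179; SEM = √44.9179 = 6.702.

6.702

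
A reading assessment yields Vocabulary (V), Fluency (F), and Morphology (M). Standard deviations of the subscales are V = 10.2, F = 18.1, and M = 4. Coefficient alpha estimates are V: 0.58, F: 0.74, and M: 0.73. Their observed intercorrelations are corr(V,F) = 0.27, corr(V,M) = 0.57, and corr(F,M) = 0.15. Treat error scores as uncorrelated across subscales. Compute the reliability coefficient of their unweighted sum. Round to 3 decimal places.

0.784

Var(V+F+M) = 10.2² + 18.1² + 4² + 2·[10.2·18.1·0.27 + 10.2·4·0.57 + 18.1·4·0.15] = 447.65 + 167.927 = 615.577.
Because errors are independent across components, Cov(Tᵢ,Tⱼ) = Cov(Xᵢ,Xⱼ); the off-diagonal part of the true-score variance is the same as above.
True-score variance = [10.2²·0.58 + 18.1²·0.74 + 4²·0.73] + 167.927 = 314.455 + 167.927 = 482.381.
Reliability = 482.381 / 615.577 = 0.784.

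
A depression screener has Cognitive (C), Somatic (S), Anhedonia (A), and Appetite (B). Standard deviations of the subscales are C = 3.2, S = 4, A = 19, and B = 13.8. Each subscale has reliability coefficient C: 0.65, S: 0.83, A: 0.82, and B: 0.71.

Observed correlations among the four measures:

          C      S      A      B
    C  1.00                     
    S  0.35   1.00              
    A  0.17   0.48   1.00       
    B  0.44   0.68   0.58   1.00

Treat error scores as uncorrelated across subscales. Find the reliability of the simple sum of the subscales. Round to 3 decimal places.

0.885

Var(C+S+A+B) = 3.2² + 4² + 19² + 13.8² + 2·[3.2·4·0.35 + 3.2·19·0.17 + 3.2·13.8·0.44 + 4·19·0.48 + 4·13.8·0.68 + 19·13.8·0.58] = 577.68 + 520.677 = 1098.36.
Under uncorrelated errors the observed covariances equal the true-score covariances, so only the own-variance terms attenuate.
True-score variance = [3.2²·0.65 + 4²·0.83 + 19²·0.82 + 13.8²·0.71] + 520.677 = 451.168 + 520.677 = 971.845.
Reliability = 971.845 / 1098.36 = 0.885.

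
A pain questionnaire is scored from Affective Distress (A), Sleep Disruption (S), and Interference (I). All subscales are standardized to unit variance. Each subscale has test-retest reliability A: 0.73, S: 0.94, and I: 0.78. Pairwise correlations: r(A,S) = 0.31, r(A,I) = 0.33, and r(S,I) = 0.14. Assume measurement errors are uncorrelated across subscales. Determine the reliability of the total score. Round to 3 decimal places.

0.879

Var(A+S+I) = 3 + 2·[0.31 + 0.33 + 0.14] = 3 + 1.56 = 4.56.
Because errors are independent across components, Cov(Tᵢ,Tⱼ) = Cov(Xᵢ,Xⱼ); the off-diagonal part of the true-score variance is the same as above.
True-score variance = [0.73 + 0.94 + 0.78] + 1.56 = 2.45 + 1.56 = 4.01.
Reliability = 4.01 / 4.56 = 0.879.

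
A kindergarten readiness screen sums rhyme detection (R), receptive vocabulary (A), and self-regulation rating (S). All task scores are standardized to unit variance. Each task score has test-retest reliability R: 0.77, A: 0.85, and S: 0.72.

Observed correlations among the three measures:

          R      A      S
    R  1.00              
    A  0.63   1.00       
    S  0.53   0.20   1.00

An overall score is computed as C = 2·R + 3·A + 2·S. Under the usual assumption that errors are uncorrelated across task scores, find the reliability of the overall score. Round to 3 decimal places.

Var(C) = 2² + 3² + 2² + 2·[6·0.63 + 4·0.53 + 6·0.20] = 17 + 14.2 = 31.2.
Because errors are independent across components, Cov(Tᵢ,Tⱼ) = Cov(Xᵢ,Xⱼ); the off-diagonal part of the true-score variance is the same as above.
True-score variance = [2²·0.77 + 3²·0.85 + 2²·0.72] + 14.2 = 13.61 + 14.2 = 27.81.
Reliability = 27.81 / 31.2 = 0.891.

0.891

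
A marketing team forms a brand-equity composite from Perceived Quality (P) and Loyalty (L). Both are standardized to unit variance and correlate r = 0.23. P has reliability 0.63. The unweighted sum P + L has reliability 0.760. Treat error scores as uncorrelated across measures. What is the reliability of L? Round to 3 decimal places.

Var(P+L) = 2 + 2·0.23 = 2.460.
True-score variance = ρ_P + ρ_L + 2·0.23, so 0.760 = (0.63 + ρ_L + 0.46) / 2.460.
ρ_L = 0.760·2.460 − 0.63 − 0.46 = 0.780.

0.780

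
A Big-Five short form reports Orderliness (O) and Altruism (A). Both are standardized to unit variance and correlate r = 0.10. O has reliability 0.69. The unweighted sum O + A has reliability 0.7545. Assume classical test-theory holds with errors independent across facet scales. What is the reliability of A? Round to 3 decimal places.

0.770

Var(O+A) = 2 + 2·0.10 = 2.200.
True-score variance = ρ_O + ρ_A + 2·0.10, so 0.7545 = (0.69 + ρ_A + 0.20) / 2.200.
ρ_A = 0.7545·2.200 − 0.69 − 0.20 = 0.770.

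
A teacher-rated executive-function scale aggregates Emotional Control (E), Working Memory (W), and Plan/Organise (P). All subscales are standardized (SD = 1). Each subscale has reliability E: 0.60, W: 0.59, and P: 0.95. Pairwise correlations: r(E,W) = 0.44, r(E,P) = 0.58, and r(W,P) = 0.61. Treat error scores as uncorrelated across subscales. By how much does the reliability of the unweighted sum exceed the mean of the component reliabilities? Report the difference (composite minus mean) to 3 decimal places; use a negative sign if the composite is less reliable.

0.149

Var(sum) = 3 + 3.26 = 6.26; true-score variance = 2.14 + 3.26 = 5.4; composite reliability = 0.8626.
Mean component reliability = 0.7133.
Difference = 0.8626 − 0.7133 = 0.149.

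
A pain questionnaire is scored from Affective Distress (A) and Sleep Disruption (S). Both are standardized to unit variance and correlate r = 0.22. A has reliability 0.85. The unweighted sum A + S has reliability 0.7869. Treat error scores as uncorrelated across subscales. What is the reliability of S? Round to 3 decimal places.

Var(A+S) = 2 + 2·0.22 = 2.440.
True-score variance = ρ_A + ρ_S + 2·0.22, so 0.7869 = (0.85 + ρ_S + 0.44) / 2.440.
ρ_S = 0.7869·2.440 − 0.85 − 0.44 = 0.630.

0.630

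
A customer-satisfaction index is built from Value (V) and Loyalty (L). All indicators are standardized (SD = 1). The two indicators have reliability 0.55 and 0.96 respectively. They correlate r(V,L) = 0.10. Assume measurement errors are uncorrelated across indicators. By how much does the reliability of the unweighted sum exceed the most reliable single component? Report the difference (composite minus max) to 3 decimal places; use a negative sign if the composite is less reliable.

-0.183

Var(sum) = 2 + 0.2 = 2.2; true-score variance = 1.51 + 0.2 = 1.71; composite reliability = 0.7773.
Max component reliability = 0.9600.
Difference = 0.7773 − 0.9600 = -0.183.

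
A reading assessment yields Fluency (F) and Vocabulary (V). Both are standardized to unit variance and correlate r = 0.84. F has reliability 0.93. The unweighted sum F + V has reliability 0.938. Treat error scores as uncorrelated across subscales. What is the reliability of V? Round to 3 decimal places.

Var(F+V) = 2 + 2·0.84 = 3.680.
True-score variance = ρ_F + ρ_V + 2·0.84, so 0.938 = (0.93 + ρ_V + 1.68) / 3.680.
ρ_V = 0.938·3.680 − 0.93 − 1.68 = 0.842.

0.842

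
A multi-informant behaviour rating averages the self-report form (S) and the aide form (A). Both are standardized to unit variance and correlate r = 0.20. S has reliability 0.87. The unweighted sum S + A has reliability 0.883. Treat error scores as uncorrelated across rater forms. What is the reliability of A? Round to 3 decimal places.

Var(S+A) = 2 + 2·0.20 = 2.400.
True-score variance = ρ_S + ρ_A + 2·0.20, so 0.883 = (0.87 + ρ_A + 0.40) / 2.400.
ρ_A = 0.883·2.400 − 0.87 − 0.40 = 0.849.

0.849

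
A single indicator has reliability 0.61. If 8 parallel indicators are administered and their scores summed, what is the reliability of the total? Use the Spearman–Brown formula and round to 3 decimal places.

ρ_k = kρ / (1 + (k−1)ρ) = 8·0.61 / (1 + 7·0.61) = 4.880 / 5.270 = 0.926.

0.926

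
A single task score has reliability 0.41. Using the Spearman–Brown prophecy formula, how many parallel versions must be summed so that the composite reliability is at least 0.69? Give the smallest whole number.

4

k ≥ ρ*(1−ρ₁)/(ρ₁(1−ρ*)) = 0.69·0.59 / (0.41·0.31) = 3.203.
Smallest integer k = 4.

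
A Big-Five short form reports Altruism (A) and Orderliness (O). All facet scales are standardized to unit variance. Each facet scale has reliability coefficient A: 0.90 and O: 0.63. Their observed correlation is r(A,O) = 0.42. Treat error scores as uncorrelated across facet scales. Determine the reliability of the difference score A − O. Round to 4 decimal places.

Var(A−O) = 1 + 1 − 2·0.42 = 2 − 0.84 = 1.16.
Under uncorrelated errors the observed covariances equal the true-score covariances, so only the own-variance terms attenuate.
True-score variance = [0.90 + 0.63] − 0.84 = 1.53 − 0.84 = 0.69.
Reliability = 0.69 / 1.16 = 0.5948.

0.5948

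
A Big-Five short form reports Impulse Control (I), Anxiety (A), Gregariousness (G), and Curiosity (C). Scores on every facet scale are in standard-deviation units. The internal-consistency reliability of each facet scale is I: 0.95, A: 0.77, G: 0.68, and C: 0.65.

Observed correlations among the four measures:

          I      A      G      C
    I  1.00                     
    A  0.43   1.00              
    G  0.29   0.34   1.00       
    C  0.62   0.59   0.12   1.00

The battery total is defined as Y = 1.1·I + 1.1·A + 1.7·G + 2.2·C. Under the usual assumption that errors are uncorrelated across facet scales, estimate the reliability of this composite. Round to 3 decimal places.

0.854

Var(Y) = 1.1² + 1.1² + 1.7² + 2.2² + 2·[1.21·0.43 + 1.87·0.29 + 2.42·0.62 + 1.87·0.34 + 2.42·0.59 + 3.74·0.12] = 10.15 + 10.1508 = 20.3008.
Because errors are independent across components, Cov(Tᵢ,Tⱼ) = Cov(Xᵢ,Xⱼ); the off-diagonal part of the true-score variance is the same as above.
True-score variance = [1.1²·0.95 + 1.1²·0.77 + 1.7²·0.68 + 2.2²·0.65] + 10.1508 = 7.1924 + 10.1508 = 17.3432.
Reliability = 17.3432 / 20.3008 = 0.854.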